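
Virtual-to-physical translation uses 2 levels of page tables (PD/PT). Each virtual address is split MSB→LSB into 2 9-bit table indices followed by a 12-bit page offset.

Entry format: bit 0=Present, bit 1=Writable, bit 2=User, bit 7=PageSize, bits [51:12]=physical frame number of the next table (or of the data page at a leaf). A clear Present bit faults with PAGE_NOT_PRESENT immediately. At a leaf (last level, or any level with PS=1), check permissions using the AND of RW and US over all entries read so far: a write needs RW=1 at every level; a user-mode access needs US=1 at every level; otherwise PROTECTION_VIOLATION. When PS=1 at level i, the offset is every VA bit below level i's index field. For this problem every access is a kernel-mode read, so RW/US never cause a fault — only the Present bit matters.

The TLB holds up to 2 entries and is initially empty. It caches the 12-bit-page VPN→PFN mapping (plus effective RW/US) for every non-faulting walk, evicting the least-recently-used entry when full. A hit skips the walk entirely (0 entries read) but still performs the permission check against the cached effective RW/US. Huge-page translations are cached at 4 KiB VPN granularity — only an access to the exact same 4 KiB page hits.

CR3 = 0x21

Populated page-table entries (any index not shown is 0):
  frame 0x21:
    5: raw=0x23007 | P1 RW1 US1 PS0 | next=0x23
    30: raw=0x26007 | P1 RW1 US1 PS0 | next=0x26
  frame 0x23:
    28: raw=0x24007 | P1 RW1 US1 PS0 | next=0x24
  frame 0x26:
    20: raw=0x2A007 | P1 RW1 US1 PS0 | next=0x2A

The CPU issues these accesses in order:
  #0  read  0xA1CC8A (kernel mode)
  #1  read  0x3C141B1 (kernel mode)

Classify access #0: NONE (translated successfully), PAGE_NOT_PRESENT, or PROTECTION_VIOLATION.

Trace:
#0 VA=0xA1CC8A (r,kernel):
  L0 @0x21[5] → 0x23007  P=1,RW=1,US=1,PS=0
  L1 @0x23[28] → 0x24007  P=1,RW=1,US=1,PS=0
  ✓ 0x24C8A  — 2 lookups
#1 VA=0x3C141B1 (r,kernel):
  L0 @0x21[30] → 0x26007  P=1,RW=1,US=1,PS=0
  L1 @0x26[20] → 0x2A007  P=1,RW=1,US=1,PS=0
  ✓ 0x2A1B1  — 2 lookups

Access #0 fault: NONE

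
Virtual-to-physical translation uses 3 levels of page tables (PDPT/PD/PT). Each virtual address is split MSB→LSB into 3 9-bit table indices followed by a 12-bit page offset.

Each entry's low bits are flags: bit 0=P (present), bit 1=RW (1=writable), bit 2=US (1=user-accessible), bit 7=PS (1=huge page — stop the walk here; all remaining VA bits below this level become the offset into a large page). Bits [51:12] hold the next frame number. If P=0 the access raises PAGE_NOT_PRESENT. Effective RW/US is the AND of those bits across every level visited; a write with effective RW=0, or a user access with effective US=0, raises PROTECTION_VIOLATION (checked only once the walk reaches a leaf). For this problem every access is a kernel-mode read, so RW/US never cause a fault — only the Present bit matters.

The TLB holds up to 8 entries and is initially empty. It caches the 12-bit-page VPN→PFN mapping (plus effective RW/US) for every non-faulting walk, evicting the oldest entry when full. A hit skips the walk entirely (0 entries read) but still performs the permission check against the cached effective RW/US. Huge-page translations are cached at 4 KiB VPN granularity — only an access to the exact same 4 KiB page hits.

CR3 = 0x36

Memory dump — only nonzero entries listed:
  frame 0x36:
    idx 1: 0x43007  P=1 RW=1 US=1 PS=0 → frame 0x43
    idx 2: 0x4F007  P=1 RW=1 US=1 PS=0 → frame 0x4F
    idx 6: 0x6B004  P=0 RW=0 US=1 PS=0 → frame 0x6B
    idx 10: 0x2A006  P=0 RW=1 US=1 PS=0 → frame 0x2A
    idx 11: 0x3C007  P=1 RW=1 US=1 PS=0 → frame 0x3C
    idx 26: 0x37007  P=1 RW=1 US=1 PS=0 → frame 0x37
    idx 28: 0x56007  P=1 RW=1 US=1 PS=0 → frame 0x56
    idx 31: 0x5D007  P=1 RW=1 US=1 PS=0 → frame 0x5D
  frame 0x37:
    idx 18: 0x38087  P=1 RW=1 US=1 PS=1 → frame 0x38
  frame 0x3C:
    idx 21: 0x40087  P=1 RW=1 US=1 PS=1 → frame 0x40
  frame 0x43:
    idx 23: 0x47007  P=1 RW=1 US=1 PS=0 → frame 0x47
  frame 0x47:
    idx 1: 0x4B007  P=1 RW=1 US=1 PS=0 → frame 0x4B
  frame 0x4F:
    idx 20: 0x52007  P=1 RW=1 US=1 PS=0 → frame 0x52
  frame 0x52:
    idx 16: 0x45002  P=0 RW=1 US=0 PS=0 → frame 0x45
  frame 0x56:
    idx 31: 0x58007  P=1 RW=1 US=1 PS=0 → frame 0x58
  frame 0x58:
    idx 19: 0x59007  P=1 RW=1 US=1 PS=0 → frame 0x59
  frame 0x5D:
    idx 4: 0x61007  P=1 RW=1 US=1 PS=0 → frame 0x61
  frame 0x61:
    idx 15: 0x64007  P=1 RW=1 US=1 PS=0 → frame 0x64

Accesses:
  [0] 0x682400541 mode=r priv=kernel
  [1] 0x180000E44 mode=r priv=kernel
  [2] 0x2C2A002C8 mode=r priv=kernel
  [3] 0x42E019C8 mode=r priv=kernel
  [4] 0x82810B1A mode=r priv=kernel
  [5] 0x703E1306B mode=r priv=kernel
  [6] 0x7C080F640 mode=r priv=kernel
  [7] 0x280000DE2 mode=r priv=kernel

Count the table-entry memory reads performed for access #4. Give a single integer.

Per-access translation:
#0 VA=0x682400541 (r,kernel):
  L0: frame=0x36 idx=26 entry=0x37007 [P=1 RW=1 US=1 PS=0]
  L1: frame=0x37 idx=18 entry=0x38087 [P=1 RW=1 US=1 PS=1]
  → PA=0x38541 (huge @L1)  (2 entries read)
#1 VA=0x180000E44 (r,kernel):
  L0: frame=0x36 idx=6 entry=0x6B004 [P=0 RW=0 US=1 PS=0]
  ✗ PAGE_NOT_PRESENT  [1 reads]
#2 VA=0x2C2A002C8 (r,kernel):
  L0: frame=0x36 idx=11 entry=0x3C007 [P=1 RW=1 US=1 PS=0]
  L1: frame=0x3C idx=21 entry=0x40087 [P=1 RW=1 US=1 PS=1]
  → PA=0x402C8 (huge @L1)  (2 entries read)
#3 VA=0x42E019C8 (r,kernel):
  L0: frame=0x36 idx=1 entry=0x43007 [P=1 RW=1 US=1 PS=0]
  L1: frame=0x43 idx=23 entry=0x47007 [P=1 RW=1 US=1 PS=0]
  L2: frame=0x47 idx=1 entry=0x4B007 [P=1 RW=1 US=1 PS=0]
  → PA=0x4B9C8  (3 entries read)
#4 VA=0x82810B1A (r,kernel):
  L0: frame=0x36 idx=2 entry=0x4F007 [P=1 RW=1 US=1 PS=0]
  L1: frame=0x4F idx=20 entry=0x52007 [P=1 RW=1 US=1 PS=0]
  L2: frame=0x52 idx=16 entry=0x45002 [P=0 RW=1 US=0 PS=0]
  ✗ PAGE_NOT_PRESENT  [3 reads]
#5 VA=0x703E1306B (r,kernel):
  L0: frame=0x36 idx=28 entry=0x56007 [P=1 RW=1 US=1 PS=0]
  L1: frame=0x56 idx=31 entry=0x58007 [P=1 RW=1 US=1 PS=0]
  L2: frame=0x58 idx=19 entry=0x59007 [P=1 RW=1 US=1 PS=0]
  → PA=0x5906B  (3 entries read)
#6 VA=0x7C080F640 (r,kernel):
  L0: frame=0x36 idx=31 entry=0x5D007 [P=1 RW=1 US=1 PS=0]
  L1: frame=0x5D idx=4 entry=0x61007 [P=1 RW=1 US=1 PS=0]
  L2: frame=0x61 idx=15 entry=0x64007 [P=1 RW=1 US=1 PS=0]
  → PA=0x64640  (3 entries read)
#7 VA=0x280000DE2 (r,kernel):
  L0: frame=0x36 idx=10 entry=0x2A006 [P=0 RW=1 US=1 PS=0]
  ✗ PAGE_NOT_PRESENT  [1 reads]

Entries read for #4: 3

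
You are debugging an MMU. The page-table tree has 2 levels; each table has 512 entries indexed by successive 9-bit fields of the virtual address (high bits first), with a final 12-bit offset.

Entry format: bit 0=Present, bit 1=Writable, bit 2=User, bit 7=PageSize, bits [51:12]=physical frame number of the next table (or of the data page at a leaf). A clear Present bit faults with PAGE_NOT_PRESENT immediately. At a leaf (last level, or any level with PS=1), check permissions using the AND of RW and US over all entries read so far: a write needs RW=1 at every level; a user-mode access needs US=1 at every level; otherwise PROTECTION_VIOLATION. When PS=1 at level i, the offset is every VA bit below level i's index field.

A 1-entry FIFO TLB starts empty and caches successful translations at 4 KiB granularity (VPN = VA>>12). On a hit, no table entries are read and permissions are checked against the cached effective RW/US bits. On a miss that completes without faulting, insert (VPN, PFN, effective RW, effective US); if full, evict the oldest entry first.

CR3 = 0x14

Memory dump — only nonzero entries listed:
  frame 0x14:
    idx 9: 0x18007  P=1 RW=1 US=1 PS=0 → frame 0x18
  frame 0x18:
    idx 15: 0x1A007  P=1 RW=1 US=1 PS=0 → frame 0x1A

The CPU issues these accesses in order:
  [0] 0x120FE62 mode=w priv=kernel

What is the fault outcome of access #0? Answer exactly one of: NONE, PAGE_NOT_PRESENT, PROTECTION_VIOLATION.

Trace:
#0 VA=0x120FE62 (w,kernel):
  L0 @0x14[9] → 0x18007  P=1,RW=1,US=1,PS=0
  L1 @0x18[15] → 0x1A007  P=1,RW=1,US=1,PS=0
  ⇒ phys 0x1AE62  [2 reads]

Access #0 fault: NONE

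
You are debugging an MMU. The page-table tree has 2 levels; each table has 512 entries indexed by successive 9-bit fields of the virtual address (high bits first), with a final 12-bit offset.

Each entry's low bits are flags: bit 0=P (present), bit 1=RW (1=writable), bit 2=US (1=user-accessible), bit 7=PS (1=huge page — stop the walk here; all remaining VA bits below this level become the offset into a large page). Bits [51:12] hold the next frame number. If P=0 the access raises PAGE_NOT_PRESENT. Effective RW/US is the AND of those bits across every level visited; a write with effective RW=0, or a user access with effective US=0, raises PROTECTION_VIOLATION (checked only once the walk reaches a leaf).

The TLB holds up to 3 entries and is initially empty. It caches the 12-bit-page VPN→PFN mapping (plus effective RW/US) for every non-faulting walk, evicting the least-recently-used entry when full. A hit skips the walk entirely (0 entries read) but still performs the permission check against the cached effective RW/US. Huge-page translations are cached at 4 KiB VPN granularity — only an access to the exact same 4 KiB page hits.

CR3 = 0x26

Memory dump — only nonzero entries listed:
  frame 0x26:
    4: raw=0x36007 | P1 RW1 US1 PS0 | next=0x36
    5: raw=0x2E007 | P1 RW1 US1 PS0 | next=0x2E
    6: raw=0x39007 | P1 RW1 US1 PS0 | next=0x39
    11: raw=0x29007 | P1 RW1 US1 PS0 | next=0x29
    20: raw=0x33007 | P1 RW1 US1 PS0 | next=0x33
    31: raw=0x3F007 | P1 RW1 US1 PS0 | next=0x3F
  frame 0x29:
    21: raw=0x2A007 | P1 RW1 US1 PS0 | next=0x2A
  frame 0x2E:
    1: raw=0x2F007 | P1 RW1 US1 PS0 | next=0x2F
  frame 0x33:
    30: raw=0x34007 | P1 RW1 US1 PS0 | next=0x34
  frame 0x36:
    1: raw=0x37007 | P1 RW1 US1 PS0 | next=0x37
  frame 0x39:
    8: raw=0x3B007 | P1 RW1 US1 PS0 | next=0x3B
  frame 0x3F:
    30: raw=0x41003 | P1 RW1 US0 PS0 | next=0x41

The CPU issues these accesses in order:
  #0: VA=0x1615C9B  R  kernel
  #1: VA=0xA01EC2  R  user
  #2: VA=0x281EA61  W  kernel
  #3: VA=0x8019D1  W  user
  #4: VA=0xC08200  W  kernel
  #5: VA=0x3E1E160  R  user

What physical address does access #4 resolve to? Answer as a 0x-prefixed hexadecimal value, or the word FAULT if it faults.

Per-access translation:
#0 VA=0x1615C9B (r,kernel):
  L0 @0x26[11] → 0x29007  P=1,RW=1,US=1,PS=0
  L1 @0x29[21] → 0x2A007  P=1,RW=1,US=1,PS=0
  → PA=0x2AC9B  (2 entries read)
#1 VA=0xA01EC2 (r,user):
  L0 @0x26[5] → 0x2E007  P=1,RW=1,US=1,PS=0
  L1 @0x2E[1] → 0x2F007  P=1,RW=1,US=1,PS=0
  → PA=0x2FEC2  (2 entries read)
#2 VA=0x281EA61 (w,kernel):
  L0 @0x26[20] → 0x33007  P=1,RW=1,US=1,PS=0
  L1 @0x33[30] → 0x34007  P=1,RW=1,US=1,PS=0
  → PA=0x34A61  (2 entries read)
#3 VA=0x8019D1 (w,user):
  L0 @0x26[4] → 0x36007  P=1,RW=1,US=1,PS=0
  L1 @0x36[1] → 0x37007  P=1,RW=1,US=1,PS=0
  → PA=0x379D1  (2 entries read)
#4 VA=0xC08200 (w,kernel):
  L0 @0x26[6] → 0x39007  P=1,RW=1,US=1,PS=0
  L1 @0x39[8] → 0x3B007  P=1,RW=1,US=1,PS=0
  → PA=0x3B200  (2 entries read)
#5 VA=0x3E1E160 (r,user):
  L0 @0x26[31] → 0x3F007  P=1,RW=1,US=1,PS=0
  L1 @0x3F[30] → 0x41003  P=1,RW=1,US=0,PS=0
  ⇒ fault: PROTECTION_VIOLATION  — 2 lookups

Access #4 PA: 0x3B200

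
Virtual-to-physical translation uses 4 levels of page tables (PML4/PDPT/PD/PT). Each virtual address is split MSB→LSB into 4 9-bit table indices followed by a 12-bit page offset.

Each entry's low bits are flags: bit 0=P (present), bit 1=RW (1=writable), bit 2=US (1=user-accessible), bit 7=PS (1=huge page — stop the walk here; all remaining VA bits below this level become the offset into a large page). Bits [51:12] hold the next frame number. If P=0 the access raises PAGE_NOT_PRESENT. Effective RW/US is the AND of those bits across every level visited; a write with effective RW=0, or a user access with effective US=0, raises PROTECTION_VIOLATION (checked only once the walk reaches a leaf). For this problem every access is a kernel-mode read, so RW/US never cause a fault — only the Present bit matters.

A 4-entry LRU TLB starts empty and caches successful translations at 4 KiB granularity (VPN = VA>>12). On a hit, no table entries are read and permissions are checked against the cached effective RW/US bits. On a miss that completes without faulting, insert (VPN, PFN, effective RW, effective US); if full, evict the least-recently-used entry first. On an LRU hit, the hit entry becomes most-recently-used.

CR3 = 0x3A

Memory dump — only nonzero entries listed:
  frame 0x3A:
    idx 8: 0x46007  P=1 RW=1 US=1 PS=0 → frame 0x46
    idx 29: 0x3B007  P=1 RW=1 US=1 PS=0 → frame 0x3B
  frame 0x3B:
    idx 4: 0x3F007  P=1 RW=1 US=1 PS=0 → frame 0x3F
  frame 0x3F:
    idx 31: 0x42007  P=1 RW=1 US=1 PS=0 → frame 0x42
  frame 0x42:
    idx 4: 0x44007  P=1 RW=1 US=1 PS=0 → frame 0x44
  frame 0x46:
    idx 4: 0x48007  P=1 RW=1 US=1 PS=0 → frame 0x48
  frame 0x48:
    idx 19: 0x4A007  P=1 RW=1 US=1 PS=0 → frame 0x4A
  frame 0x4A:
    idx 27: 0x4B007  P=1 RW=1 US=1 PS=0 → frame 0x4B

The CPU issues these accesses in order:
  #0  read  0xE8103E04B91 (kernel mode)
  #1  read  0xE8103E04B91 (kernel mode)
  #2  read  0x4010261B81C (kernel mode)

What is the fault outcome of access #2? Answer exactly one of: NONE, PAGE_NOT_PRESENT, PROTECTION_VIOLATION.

Trace:
#0 VA=0xE8103E04B91 (r,kernel):
  L0 @0x3A[29] → 0x3B007  P=1,RW=1,US=1,PS=0
  L1 @0x3B[4] → 0x3F007  P=1,RW=1,US=1,PS=0
  L2 @0x3F[31] → 0x42007  P=1,RW=1,US=1,PS=0
  L3 @0x42[4] → 0x44007  P=1,RW=1,US=1,PS=0
  ✓ 0x44B91  — 4 lookups
#1 VA=0xE8103E04B91 (r,kernel):
  TLB hit vpn=0xE8103E04 → PA=0x44B91
#2 VA=0x4010261B81C (r,kernel):
  L0 @0x3A[8] → 0x46007  P=1,RW=1,US=1,PS=0
  L1 @0x46[4] → 0x48007  P=1,RW=1,US=1,PS=0
  L2 @0x48[19] → 0x4A007  P=1,RW=1,US=1,PS=0
  L3 @0x4A[27] → 0x4B007  P=1,RW=1,US=1,PS=0
  ✓ 0x4B81C  — 4 lookups

Access #2 fault: NONE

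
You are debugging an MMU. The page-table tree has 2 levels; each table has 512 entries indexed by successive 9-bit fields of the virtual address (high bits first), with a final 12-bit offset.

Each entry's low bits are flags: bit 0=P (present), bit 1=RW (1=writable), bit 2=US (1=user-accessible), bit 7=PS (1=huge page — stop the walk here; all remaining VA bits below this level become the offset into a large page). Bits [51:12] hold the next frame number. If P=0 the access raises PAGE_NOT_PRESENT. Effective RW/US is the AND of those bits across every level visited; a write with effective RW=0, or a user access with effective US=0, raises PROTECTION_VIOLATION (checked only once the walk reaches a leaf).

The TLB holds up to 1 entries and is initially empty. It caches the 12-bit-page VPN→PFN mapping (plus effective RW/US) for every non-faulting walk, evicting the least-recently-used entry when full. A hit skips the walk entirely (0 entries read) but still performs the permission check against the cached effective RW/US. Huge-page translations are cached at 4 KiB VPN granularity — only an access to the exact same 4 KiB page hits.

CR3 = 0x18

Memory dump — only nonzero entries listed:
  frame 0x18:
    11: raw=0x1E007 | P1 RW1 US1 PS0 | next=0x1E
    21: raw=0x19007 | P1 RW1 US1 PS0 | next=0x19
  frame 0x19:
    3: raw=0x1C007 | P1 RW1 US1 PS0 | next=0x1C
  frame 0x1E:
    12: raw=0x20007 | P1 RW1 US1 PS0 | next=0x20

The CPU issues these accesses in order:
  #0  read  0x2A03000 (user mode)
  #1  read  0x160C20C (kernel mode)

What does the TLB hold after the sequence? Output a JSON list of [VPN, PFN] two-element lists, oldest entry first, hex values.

Per-access translation:
#0 VA=0x2A03000 (r,user):
  [0] read 0x18 idx=21: raw=0x19007 flags P=1 W=1 U=1 S=0
  [1] read 0x19 idx=3: raw=0x1C007 flags P=1 W=1 U=1 S=0
  ✓ 0x1C000  — 2 lookups
#1 VA=0x160C20C (r,kernel):
  [0] read 0x18 idx=11: raw=0x1E007 flags P=1 W=1 U=1 S=0
  [1] read 0x1E idx=12: raw=0x20007 flags P=1 W=1 U=1 S=0
  ✓ 0x2020C  — 2 lookups

TLB: [["0x160C", "0x20"]]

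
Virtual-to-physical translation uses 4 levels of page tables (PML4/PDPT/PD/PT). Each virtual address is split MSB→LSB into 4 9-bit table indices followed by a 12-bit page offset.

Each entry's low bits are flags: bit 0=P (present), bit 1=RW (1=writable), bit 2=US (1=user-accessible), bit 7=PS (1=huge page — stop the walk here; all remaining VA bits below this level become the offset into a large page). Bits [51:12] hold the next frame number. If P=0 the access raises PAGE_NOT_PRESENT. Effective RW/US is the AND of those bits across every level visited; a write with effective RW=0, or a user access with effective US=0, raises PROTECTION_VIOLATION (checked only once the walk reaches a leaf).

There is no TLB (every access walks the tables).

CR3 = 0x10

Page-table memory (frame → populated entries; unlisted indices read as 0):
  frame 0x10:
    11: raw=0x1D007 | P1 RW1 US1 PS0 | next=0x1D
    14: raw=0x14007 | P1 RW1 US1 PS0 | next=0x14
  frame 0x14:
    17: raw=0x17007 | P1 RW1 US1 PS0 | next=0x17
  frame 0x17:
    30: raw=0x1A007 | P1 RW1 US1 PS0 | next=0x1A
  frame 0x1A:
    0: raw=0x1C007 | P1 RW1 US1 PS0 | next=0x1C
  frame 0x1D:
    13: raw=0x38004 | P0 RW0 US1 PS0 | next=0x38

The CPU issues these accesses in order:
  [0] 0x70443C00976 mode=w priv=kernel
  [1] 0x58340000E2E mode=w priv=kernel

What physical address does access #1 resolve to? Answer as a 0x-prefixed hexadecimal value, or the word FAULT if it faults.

Trace:
#0 VA=0x70443C00976 (w,kernel):
  [0] read 0x10 idx=14: raw=0x14007 flags P=1 W=1 U=1 S=0
  [1] read 0x14 idx=17: raw=0x17007 flags P=1 W=1 U=1 S=0
  [2] read 0x17 idx=30: raw=0x1A007 flags P=1 W=1 U=1 S=0
  [3] read 0x1A idx=0: raw=0x1C007 flags P=1 W=1 U=1 S=0
  → PA=0x1C976  (4 entries read)
#1 VA=0x58340000E2E (w,kernel):
  [0] read 0x10 idx=11: raw=0x1D007 flags P=1 W=1 U=1 S=0
  [1] read 0x1D idx=13: raw=0x38004 flags P=0 W=0 U=1 S=0
  ✗ PAGE_NOT_PRESENT  [2 reads]

Access #1 PA: FAULT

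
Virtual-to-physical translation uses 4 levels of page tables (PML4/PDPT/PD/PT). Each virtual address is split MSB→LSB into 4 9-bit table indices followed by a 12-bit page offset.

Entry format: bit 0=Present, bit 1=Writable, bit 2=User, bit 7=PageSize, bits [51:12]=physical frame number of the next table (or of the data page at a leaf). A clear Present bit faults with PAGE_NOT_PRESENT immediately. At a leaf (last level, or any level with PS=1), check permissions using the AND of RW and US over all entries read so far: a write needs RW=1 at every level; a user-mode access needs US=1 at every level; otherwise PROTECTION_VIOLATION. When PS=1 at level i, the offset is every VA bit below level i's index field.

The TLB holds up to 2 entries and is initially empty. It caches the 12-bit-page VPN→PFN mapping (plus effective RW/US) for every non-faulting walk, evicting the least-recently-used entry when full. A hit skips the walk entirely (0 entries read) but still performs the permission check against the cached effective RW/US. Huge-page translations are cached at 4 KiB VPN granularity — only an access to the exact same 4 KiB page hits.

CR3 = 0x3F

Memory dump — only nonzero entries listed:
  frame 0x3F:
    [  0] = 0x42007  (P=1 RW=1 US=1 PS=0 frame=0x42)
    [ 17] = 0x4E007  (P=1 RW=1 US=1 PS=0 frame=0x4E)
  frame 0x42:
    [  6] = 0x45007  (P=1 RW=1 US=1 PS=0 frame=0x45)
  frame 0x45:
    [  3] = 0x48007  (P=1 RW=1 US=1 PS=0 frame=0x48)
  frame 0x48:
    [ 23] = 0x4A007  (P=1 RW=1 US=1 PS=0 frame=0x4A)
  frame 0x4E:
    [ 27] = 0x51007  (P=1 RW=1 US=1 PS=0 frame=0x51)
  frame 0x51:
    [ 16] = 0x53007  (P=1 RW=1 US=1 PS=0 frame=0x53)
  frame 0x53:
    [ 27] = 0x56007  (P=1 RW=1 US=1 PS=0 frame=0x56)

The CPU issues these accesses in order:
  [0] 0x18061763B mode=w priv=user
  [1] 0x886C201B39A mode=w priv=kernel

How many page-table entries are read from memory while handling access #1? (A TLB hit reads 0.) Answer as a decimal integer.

Per-access translation:
#0 VA=0x18061763B (w,user):
  lvl0: tbl 0x3F, slot 0 ⇒ 0x42007 (P1/RW1/US1/PS0)
  lvl1: tbl 0x42, slot 6 ⇒ 0x45007 (P1/RW1/US1/PS0)
  lvl2: tbl 0x45, slot 3 ⇒ 0x48007 (P1/RW1/US1/PS0)
  lvl3: tbl 0x48, slot 23 ⇒ 0x4A007 (P1/RW1/US1/PS0)
  ✓ 0x4A63B  — 4 lookups
#1 VA=0x886C201B39A (w,kernel):
  lvl0: tbl 0x3F, slot 17 ⇒ 0x4E007 (P1/RW1/US1/PS0)
  lvl1: tbl 0x4E, slot 27 ⇒ 0x51007 (P1/RW1/US1/PS0)
  lvl2: tbl 0x51, slot 16 ⇒ 0x53007 (P1/RW1/US1/PS0)
  lvl3: tbl 0x53, slot 27 ⇒ 0x56007 (P1/RW1/US1/PS0)
  ✓ 0x5639A  — 4 lookups

Entries read for #1: 4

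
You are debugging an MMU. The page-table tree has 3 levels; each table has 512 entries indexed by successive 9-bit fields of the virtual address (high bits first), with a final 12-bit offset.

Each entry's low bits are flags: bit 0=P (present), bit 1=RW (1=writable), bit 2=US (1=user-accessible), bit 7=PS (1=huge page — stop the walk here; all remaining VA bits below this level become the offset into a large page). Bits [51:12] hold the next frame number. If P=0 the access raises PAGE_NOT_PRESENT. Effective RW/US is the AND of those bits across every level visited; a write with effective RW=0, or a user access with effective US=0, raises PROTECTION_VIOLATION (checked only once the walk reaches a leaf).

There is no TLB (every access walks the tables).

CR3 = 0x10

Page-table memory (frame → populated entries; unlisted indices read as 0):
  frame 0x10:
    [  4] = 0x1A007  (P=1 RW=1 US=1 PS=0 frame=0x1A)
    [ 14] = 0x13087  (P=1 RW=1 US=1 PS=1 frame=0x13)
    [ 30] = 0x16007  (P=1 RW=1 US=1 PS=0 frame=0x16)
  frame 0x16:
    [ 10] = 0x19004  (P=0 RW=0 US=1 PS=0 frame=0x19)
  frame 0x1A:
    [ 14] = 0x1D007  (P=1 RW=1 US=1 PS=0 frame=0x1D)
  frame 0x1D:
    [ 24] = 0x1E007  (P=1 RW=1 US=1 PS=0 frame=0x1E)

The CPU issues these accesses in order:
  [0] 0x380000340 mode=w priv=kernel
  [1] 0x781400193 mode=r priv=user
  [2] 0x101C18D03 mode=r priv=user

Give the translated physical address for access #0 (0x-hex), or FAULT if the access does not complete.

Per-access translation:
#0 VA=0x380000340 (w,kernel):
  L0: frame=0x10 idx=14 entry=0x13087 [P=1 RW=1 US=1 PS=1]
  ⇒ phys 0x13340 (huge @L0)  [1 reads]
#1 VA=0x781400193 (r,user):
  L0: frame=0x10 idx=30 entry=0x16007 [P=1 RW=1 US=1 PS=0]
  L1: frame=0x16 idx=10 entry=0x19004 [P=0 RW=0 US=1 PS=0]
  → PAGE_NOT_PRESENT  (2 entries read)
#2 VA=0x101C18D03 (r,user):
  L0: frame=0x10 idx=4 entry=0x1A007 [P=1 RW=1 US=1 PS=0]
  L1: frame=0x1A idx=14 entry=0x1D007 [P=1 RW=1 US=1 PS=0]
  L2: frame=0x1D idx=24 entry=0x1E007 [P=1 RW=1 US=1 PS=0]
  ⇒ phys 0x1ED03  [3 reads]

Access #0 PA: 0x13340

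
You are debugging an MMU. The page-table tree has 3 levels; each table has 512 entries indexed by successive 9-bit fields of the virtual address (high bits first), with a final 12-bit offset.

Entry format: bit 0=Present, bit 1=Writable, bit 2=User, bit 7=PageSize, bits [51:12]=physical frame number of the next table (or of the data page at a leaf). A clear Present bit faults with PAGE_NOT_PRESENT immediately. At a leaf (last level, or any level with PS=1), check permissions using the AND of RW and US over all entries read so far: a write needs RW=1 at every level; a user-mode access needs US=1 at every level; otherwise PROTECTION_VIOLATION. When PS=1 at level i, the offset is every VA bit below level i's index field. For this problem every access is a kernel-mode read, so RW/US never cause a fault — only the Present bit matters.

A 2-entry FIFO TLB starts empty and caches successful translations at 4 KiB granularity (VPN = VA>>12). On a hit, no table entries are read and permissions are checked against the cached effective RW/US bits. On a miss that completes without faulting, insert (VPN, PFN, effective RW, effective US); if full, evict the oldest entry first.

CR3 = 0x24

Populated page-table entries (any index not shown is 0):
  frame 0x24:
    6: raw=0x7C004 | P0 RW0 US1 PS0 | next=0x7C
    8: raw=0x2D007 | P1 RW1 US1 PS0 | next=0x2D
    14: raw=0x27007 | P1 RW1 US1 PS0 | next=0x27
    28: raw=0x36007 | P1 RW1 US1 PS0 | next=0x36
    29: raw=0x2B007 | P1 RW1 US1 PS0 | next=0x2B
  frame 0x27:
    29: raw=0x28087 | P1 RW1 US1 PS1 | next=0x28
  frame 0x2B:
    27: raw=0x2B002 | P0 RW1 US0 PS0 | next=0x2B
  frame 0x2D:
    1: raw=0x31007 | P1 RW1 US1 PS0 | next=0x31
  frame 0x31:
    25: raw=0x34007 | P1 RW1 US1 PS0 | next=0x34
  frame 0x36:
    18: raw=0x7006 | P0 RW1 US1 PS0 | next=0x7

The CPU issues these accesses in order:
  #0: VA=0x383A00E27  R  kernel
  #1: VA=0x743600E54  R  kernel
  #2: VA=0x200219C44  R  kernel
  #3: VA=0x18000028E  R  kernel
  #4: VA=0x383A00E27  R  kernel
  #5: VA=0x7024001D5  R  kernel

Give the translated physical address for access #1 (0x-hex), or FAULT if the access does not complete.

Walk each access:
#0 VA=0x383A00E27 (r,kernel):
  lvl0: tbl 0x24, slot 14 ⇒ 0x27007 (P1/RW1/US1/PS0)
  lvl1: tbl 0x27, slot 29 ⇒ 0x28087 (P1/RW1/US1/PS1)
  ✓ 0x28E27 (huge @L1)  — 2 lookups
#1 VA=0x743600E54 (r,kernel):
  lvl0: tbl 0x24, slot 29 ⇒ 0x2B007 (P1/RW1/US1/PS0)
  lvl1: tbl 0x2B, slot 27 ⇒ 0x2B002 (P0/RW1/US0/PS0)
  ✗ PAGE_NOT_PRESENT  [2 reads]
#2 VA=0x200219C44 (r,kernel):
  lvl0: tbl 0x24, slot 8 ⇒ 0x2D007 (P1/RW1/US1/PS0)
  lvl1: tbl 0x2D, slot 1 ⇒ 0x31007 (P1/RW1/US1/PS0)
  lvl2: tbl 0x31, slot 25 ⇒ 0x34007 (P1/RW1/US1/PS0)
  ✓ 0x34C44  — 3 lookups
#3 VA=0x18000028E (r,kernel):
  lvl0: tbl 0x24, slot 6 ⇒ 0x7C004 (P0/RW0/US1/PS0)
  ✗ PAGE_NOT_PRESENT  [1 reads]
#4 VA=0x383A00E27 (r,kernel):
  TLB hit vpn=0x383A00 → PA=0x28E27
#5 VA=0x7024001D5 (r,kernel):
  lvl0: tbl 0x24, slot 28 ⇒ 0x36007 (P1/RW1/US1/PS0)
  lvl1: tbl 0x36, slot 18 ⇒ 0x7006 (P0/RW1/US1/PS0)
  ✗ PAGE_NOT_PRESENT  [2 reads]

Access #1 PA: FAULT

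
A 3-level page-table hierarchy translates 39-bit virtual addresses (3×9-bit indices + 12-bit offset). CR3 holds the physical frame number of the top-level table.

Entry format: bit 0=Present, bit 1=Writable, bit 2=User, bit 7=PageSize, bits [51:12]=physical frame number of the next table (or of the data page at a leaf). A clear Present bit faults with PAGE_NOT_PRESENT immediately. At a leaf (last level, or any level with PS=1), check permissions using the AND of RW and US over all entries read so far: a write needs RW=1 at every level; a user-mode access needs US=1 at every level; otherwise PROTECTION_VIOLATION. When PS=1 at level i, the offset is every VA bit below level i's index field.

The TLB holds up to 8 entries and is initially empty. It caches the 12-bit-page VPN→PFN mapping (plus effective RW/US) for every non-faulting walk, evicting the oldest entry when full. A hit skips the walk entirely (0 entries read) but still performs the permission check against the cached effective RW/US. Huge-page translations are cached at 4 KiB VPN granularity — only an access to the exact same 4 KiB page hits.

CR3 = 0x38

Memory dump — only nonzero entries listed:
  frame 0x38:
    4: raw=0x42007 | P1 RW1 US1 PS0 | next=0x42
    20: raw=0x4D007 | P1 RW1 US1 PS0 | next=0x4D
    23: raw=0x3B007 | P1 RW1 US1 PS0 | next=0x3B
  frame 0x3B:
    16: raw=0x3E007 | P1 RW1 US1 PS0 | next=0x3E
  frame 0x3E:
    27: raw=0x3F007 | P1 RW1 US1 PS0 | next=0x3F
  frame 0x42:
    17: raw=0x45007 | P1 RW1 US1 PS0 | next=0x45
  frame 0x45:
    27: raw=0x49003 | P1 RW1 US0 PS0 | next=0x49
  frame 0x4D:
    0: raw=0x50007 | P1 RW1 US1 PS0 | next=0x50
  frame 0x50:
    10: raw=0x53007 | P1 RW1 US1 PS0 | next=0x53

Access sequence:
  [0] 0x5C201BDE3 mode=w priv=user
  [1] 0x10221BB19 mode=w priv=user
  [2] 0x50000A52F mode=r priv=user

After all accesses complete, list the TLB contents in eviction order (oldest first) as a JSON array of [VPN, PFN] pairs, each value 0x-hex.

Walk each access:
#0 VA=0x5C201BDE3 (w,user):
  lvl0: tbl 0x38, slot 23 ⇒ 0x3B007 (P1/RW1/US1/PS0)
  lvl1: tbl 0x3B, slot 16 ⇒ 0x3E007 (P1/RW1/US1/PS0)
  lvl2: tbl 0x3E, slot 27 ⇒ 0x3F007 (P1/RW1/US1/PS0)
  → PA=0x3FDE3  (3 entries read)
#1 VA=0x10221BB19 (w,user):
  lvl0: tbl 0x38, slot 4 ⇒ 0x42007 (P1/RW1/US1/PS0)
  lvl1: tbl 0x42, slot 17 ⇒ 0x45007 (P1/RW1/US1/PS0)
  lvl2: tbl 0x45, slot 27 ⇒ 0x49003 (P1/RW1/US0/PS0)
  ✗ PROTECTION_VIOLATION  [3 reads]
#2 VA=0x50000A52F (r,user):
  lvl0: tbl 0x38, slot 20 ⇒ 0x4D007 (P1/RW1/US1/PS0)
  lvl1: tbl 0x4D, slot 0 ⇒ 0x50007 (P1/RW1/US1/PS0)
  lvl2: tbl 0x50, slot 10 ⇒ 0x53007 (P1/RW1/US1/PS0)
  → PA=0x5352F  (3 entries read)

TLB: [["0x5C201B", "0x3F"], ["0x50000A", "0x53"]]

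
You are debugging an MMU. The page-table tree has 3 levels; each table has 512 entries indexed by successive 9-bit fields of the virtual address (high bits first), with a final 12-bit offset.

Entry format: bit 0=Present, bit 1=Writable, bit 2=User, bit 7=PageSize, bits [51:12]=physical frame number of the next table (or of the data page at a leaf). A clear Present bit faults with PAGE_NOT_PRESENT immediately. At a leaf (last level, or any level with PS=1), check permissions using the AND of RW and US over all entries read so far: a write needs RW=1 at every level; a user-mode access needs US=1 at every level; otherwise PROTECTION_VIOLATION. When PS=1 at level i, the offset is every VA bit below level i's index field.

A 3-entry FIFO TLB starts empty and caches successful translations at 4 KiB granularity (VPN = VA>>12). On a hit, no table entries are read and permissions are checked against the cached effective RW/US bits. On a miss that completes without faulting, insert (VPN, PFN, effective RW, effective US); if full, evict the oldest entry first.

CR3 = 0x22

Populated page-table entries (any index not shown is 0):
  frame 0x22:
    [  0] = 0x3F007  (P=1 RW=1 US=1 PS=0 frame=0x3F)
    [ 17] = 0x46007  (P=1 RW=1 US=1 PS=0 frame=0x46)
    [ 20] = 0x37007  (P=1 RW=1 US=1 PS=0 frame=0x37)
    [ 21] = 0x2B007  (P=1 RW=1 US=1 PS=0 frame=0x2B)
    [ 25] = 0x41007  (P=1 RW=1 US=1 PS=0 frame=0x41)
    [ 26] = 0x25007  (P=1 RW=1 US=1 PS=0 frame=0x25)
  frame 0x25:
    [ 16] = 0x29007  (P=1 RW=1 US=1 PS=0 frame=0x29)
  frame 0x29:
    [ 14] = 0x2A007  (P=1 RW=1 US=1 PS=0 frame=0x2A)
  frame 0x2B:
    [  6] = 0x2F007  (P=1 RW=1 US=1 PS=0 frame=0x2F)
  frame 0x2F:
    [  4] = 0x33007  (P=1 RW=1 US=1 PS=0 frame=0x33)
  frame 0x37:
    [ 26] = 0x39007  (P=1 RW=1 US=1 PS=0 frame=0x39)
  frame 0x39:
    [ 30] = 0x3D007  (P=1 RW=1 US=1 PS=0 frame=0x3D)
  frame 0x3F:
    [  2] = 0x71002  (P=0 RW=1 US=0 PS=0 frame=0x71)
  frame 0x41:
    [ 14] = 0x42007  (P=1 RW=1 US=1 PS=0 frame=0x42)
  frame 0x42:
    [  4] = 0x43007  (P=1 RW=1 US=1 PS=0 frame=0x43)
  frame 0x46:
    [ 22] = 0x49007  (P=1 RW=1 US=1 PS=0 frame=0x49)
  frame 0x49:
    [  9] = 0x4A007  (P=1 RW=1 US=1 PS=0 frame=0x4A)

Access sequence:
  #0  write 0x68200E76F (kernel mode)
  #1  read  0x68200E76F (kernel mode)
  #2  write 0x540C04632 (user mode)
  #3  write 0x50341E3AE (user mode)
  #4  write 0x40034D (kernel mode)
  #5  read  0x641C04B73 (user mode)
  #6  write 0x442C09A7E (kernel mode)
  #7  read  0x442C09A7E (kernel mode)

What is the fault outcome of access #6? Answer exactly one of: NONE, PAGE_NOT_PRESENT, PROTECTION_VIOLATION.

Per-access translation:
#0 VA=0x68200E76F (w,kernel):
  lvl0: tbl 0x22, slot 26 ⇒ 0x25007 (P1/RW1/US1/PS0)
  lvl1: tbl 0x25, slot 16 ⇒ 0x29007 (P1/RW1/US1/PS0)
  lvl2: tbl 0x29, slot 14 ⇒ 0x2A007 (P1/RW1/US1/PS0)
  ✓ 0x2A76F  — 3 lookups
#1 VA=0x68200E76F (r,kernel):
  TLB hit vpn=0x68200E → PA=0x2A76F
#2 VA=0x540C04632 (w,user):
  lvl0: tbl 0x22, slot 21 ⇒ 0x2B007 (P1/RW1/US1/PS0)
  lvl1: tbl 0x2B, slot 6 ⇒ 0x2F007 (P1/RW1/US1/PS0)
  lvl2: tbl 0x2F, slot 4 ⇒ 0x33007 (P1/RW1/US1/PS0)
  ✓ 0x33632  — 3 lookups
#3 VA=0x50341E3AE (w,user):
  lvl0: tbl 0x22, slot 20 ⇒ 0x37007 (P1/RW1/US1/PS0)
  lvl1: tbl 0x37, slot 26 ⇒ 0x39007 (P1/RW1/US1/PS0)
  lvl2: tbl 0x39, slot 30 ⇒ 0x3D007 (P1/RW1/US1/PS0)
  ✓ 0x3D3AE  — 3 lookups
#4 VA=0x40034D (w,kernel):
  lvl0: tbl 0x22, slot 0 ⇒ 0x3F007 (P1/RW1/US1/PS0)
  lvl1: tbl 0x3F, slot 2 ⇒ 0x71002 (P0/RW1/US0/PS0)
  ⇒ fault: PAGE_NOT_PRESENT  — 2 lookups
#5 VA=0x641C04B73 (r,user):
  lvl0: tbl 0x22, slot 25 ⇒ 0x41007 (P1/RW1/US1/PS0)
  lvl1: tbl 0x41, slot 14 ⇒ 0x42007 (P1/RW1/US1/PS0)
  lvl2: tbl 0x42, slot 4 ⇒ 0x43007 (P1/RW1/US1/PS0)
  ✓ 0x43B73  — 3 lookups
#6 VA=0x442C09A7E (w,kernel):
  lvl0: tbl 0x22, slot 17 ⇒ 0x46007 (P1/RW1/US1/PS0)
  lvl1: tbl 0x46, slot 22 ⇒ 0x49007 (P1/RW1/US1/PS0)
  lvl2: tbl 0x49, slot 9 ⇒ 0x4A007 (P1/RW1/US1/PS0)
  ✓ 0x4AA7E  — 3 lookups
#7 VA=0x442C09A7E (r,kernel):
  TLB hit vpn=0x442C09 → PA=0x4AA7E

Access #6 fault: NONE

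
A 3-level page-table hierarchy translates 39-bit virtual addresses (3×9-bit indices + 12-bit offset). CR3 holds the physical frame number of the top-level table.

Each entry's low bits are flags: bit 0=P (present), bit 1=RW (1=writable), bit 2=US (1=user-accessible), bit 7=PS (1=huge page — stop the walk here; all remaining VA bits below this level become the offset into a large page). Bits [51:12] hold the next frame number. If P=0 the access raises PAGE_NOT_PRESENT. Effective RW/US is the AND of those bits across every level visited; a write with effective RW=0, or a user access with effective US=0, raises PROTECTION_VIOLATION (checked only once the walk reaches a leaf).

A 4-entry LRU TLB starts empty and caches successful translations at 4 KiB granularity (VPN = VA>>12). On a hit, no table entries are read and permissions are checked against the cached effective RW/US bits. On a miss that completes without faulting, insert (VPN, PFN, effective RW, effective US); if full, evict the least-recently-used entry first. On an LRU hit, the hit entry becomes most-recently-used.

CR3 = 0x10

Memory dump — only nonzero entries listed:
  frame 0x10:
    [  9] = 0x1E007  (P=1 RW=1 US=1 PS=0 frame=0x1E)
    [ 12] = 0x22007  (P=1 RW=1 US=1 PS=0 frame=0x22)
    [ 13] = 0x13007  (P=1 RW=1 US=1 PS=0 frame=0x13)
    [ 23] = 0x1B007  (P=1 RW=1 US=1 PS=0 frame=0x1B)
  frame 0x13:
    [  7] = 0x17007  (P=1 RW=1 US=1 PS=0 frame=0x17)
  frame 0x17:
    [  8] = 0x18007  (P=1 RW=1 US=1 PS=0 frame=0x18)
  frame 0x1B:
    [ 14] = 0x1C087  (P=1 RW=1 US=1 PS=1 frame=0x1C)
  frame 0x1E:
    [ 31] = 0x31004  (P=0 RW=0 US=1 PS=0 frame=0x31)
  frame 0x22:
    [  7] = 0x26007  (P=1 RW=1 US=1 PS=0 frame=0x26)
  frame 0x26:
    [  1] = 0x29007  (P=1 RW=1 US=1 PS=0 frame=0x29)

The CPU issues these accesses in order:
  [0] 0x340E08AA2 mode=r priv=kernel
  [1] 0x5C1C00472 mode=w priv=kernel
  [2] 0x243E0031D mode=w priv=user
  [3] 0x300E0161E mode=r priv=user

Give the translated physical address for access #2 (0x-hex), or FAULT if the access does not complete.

Per-access translation:
#0 VA=0x340E08AA2 (r,kernel):
  L0 @0x10[13] → 0x13007  P=1,RW=1,US=1,PS=0
  L1 @0x13[7] → 0x17007  P=1,RW=1,US=1,PS=0
  L2 @0x17[8] → 0x18007  P=1,RW=1,US=1,PS=0
  ✓ 0x18AA2  — 3 lookups
#1 VA=0x5C1C00472 (w,kernel):
  L0 @0x10[23] → 0x1B007  P=1,RW=1,US=1,PS=0
  L1 @0x1B[14] → 0x1C087  P=1,RW=1,US=1,PS=1
  ✓ 0x1C472 (huge @L1)  — 2 lookups
#2 VA=0x243E0031D (w,user):
  L0 @0x10[9] → 0x1E007  P=1,RW=1,US=1,PS=0
  L1 @0x1E[31] → 0x31004  P=0,RW=0,US=1,PS=0
  → PAGE_NOT_PRESENT  (2 entries read)
#3 VA=0x300E0161E (r,user):
  L0 @0x10[12] → 0x22007  P=1,RW=1,US=1,PS=0
  L1 @0x22[7] → 0x26007  P=1,RW=1,US=1,PS=0
  L2 @0x26[1] → 0x29007  P=1,RW=1,US=1,PS=0
  ✓ 0x2961E  — 3 lookups

Access #2 PA: FAULT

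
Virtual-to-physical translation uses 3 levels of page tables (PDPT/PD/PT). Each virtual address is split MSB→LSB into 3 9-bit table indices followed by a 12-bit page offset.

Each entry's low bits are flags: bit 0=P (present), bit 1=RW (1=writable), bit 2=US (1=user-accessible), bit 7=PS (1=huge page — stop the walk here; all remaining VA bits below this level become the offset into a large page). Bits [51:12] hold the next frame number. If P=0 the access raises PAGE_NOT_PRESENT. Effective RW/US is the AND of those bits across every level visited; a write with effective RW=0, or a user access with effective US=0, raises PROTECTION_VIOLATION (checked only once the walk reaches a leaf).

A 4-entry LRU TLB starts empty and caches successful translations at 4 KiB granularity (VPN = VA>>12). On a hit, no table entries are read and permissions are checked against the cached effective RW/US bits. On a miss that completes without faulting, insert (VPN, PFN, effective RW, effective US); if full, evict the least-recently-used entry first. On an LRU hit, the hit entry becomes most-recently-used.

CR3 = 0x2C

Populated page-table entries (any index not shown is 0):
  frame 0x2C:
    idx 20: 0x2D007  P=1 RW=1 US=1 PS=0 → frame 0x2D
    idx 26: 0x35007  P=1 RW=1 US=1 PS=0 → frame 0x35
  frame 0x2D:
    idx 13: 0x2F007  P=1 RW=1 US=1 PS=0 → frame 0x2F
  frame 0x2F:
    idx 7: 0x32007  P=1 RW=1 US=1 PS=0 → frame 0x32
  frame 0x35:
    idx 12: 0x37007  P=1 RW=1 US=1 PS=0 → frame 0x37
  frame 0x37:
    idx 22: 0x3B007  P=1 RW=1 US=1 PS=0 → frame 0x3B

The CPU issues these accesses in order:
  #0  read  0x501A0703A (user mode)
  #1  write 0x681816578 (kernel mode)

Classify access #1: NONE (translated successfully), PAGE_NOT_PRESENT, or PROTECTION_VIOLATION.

Per-access translation:
#0 VA=0x501A0703A (r,user):
  L0 @0x2C[20] → 0x2D007  P=1,RW=1,US=1,PS=0
  L1 @0x2D[13] → 0x2F007  P=1,RW=1,US=1,PS=0
  L2 @0x2F[7] → 0x32007  P=1,RW=1,US=1,PS=0
  → PA=0x3203A  (3 entries read)
#1 VA=0x681816578 (w,kernel):
  L0 @0x2C[26] → 0x35007  P=1,RW=1,US=1,PS=0
  L1 @0x35[12] → 0x37007  P=1,RW=1,US=1,PS=0
  L2 @0x37[22] → 0x3B007  P=1,RW=1,US=1,PS=0
  → PA=0x3B578  (3 entries read)

Access #1 fault: NONE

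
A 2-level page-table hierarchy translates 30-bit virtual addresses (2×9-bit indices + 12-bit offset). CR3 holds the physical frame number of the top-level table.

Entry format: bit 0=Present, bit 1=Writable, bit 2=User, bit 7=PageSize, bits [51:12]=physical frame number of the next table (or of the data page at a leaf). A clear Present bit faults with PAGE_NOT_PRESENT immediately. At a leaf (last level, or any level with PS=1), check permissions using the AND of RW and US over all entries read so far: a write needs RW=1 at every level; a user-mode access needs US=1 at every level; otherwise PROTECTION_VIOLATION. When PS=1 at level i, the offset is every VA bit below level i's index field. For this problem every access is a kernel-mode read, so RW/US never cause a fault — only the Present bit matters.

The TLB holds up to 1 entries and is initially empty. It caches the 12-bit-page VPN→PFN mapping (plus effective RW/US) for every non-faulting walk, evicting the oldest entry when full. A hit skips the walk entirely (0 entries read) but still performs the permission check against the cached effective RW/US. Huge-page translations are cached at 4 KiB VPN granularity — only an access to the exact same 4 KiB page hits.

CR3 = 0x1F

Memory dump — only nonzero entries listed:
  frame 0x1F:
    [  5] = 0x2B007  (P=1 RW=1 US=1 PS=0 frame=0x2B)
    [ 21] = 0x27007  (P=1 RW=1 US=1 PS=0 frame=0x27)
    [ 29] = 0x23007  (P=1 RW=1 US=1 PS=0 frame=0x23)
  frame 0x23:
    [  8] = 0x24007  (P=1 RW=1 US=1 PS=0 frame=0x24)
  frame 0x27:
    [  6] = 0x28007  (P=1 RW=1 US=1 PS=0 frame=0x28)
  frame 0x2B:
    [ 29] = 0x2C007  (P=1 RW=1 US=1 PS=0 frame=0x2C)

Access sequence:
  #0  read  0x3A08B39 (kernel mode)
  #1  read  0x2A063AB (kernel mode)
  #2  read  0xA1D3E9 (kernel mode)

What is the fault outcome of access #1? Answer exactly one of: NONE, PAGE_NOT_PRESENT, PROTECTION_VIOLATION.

Trace:
#0 VA=0x3A08B39 (r,kernel):
  lvl0: tbl 0x1F, slot 29 ⇒ 0x23007 (P1/RW1/US1/PS0)
  lvl1: tbl 0x23, slot 8 ⇒ 0x24007 (P1/RW1/US1/PS0)
  ✓ 0x24B39  — 2 lookups
#1 VA=0x2A063AB (r,kernel):
  lvl0: tbl 0x1F, slot 21 ⇒ 0x27007 (P1/RW1/US1/PS0)
  lvl1: tbl 0x27, slot 6 ⇒ 0x28007 (P1/RW1/US1/PS0)
  ✓ 0x283AB  — 2 lookups
#2 VA=0xA1D3E9 (r,kernel):
  lvl0: tbl 0x1F, slot 5 ⇒ 0x2B007 (P1/RW1/US1/PS0)
  lvl1: tbl 0x2B, slot 29 ⇒ 0x2C007 (P1/RW1/US1/PS0)
  ✓ 0x2C3E9  — 2 lookups

Access #1 fault: NONE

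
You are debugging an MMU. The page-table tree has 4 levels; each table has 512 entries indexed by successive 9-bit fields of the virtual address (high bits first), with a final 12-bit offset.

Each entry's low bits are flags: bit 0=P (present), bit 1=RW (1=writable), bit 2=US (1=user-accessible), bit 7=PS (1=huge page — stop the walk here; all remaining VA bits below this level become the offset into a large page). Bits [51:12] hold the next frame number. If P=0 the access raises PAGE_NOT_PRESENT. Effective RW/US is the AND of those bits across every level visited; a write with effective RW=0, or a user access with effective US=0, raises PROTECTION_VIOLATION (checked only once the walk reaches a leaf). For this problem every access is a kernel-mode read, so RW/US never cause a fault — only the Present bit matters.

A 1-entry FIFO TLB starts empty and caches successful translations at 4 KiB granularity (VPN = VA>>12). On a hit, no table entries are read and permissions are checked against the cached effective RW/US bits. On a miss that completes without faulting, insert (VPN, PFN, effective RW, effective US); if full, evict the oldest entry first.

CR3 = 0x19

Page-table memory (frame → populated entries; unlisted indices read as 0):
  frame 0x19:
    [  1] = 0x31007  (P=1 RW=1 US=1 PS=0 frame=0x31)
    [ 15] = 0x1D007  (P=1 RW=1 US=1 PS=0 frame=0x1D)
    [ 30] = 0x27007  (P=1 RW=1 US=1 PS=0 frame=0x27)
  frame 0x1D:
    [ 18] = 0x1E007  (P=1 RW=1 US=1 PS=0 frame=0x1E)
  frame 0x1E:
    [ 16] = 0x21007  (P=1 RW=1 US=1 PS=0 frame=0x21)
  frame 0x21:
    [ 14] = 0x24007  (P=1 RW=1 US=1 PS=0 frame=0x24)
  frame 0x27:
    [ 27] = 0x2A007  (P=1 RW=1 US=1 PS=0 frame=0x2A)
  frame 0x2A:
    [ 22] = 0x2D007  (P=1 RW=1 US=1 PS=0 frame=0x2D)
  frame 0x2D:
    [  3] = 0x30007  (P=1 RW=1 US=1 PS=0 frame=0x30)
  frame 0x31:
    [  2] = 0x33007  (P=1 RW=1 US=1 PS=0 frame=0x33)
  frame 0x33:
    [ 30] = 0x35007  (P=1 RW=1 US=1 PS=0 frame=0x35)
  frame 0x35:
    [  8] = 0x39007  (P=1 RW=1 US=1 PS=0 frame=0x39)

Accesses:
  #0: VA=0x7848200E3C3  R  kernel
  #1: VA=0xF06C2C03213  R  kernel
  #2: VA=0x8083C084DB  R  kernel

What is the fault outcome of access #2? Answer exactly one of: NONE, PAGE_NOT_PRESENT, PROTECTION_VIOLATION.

Per-access translation:
#0 VA=0x7848200E3C3 (r,kernel):
  L0: frame=0x19 idx=15 entry=0x1D007 [P=1 RW=1 US=1 PS=0]
  L1: frame=0x1D idx=18 entry=0x1E007 [P=1 RW=1 US=1 PS=0]
  L2: frame=0x1E idx=16 entry=0x21007 [P=1 RW=1 US=1 PS=0]
  L3: frame=0x21 idx=14 entry=0x24007 [P=1 RW=1 US=1 PS=0]
  ⇒ phys 0x243C3  [4 reads]
#1 VA=0xF06C2C03213 (r,kernel):
  L0: frame=0x19 idx=30 entry=0x27007 [P=1 RW=1 US=1 PS=0]
  L1: frame=0x27 idx=27 entry=0x2A007 [P=1 RW=1 US=1 PS=0]
  L2: frame=0x2A idx=22 entry=0x2D007 [P=1 RW=1 US=1 PS=0]
  L3: frame=0x2D idx=3 entry=0x30007 [P=1 RW=1 US=1 PS=0]
  ⇒ phys 0x30213  [4 reads]
#2 VA=0x8083C084DB (r,kernel):
  L0: frame=0x19 idx=1 entry=0x31007 [P=1 RW=1 US=1 PS=0]
  L1: frame=0x31 idx=2 entry=0x33007 [P=1 RW=1 US=1 PS=0]
  L2: frame=0x33 idx=30 entry=0x35007 [P=1 RW=1 US=1 PS=0]
  L3: frame=0x35 idx=8 entry=0x39007 [P=1 RW=1 US=1 PS=0]
  ⇒ phys 0x394DB  [4 reads]

Access #2 fault: NONE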